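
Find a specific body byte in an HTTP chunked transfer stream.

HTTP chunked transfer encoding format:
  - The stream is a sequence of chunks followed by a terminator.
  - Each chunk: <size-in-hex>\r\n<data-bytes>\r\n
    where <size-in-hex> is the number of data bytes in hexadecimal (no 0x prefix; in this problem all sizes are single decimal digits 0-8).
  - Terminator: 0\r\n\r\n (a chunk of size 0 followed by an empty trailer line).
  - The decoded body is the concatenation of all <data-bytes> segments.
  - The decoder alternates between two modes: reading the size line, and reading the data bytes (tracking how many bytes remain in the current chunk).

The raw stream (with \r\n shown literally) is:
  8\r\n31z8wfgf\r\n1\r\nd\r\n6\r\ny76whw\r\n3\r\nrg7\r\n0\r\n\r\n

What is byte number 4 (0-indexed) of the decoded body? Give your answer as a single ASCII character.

Chunk 1: stream[0..1]='8' size=0x8=8, data at stream[3..11]='31z8wfgf' -> body[0..8], body so far='31z8wfgf'
Chunk 2: stream[13..14]='1' size=0x1=1, data at stream[16..17]='d' -> body[8..9], body so far='31z8wfgfd'
Chunk 3: stream[19..20]='6' size=0x6=6, data at stream[22..28]='y76whw' -> body[9..15], body so far='31z8wfgfdy76whw'
Chunk 4: stream[30..31]='3' size=0x3=3, data at stream[33..36]='rg7' -> body[15..18], body so far='31z8wfgfdy76whwrg7'
Chunk 5: stream[38..39]='0' size=0 (terminator). Final body='31z8wfgfdy76whwrg7' (18 bytes)
Body byte 4 = 'w'

Answer: w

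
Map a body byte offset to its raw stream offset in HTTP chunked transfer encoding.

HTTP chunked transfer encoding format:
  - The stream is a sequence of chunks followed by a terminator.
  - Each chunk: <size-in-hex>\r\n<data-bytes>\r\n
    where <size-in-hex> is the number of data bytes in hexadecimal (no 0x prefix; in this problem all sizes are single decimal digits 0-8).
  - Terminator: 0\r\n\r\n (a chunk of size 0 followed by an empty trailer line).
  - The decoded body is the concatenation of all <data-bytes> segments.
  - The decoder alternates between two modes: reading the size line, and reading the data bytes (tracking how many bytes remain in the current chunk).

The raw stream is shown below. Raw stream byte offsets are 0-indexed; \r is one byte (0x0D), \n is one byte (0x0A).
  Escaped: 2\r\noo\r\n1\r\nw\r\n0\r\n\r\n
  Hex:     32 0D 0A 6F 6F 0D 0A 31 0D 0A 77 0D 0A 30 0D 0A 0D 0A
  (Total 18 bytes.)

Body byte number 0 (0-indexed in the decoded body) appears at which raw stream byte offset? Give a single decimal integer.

Chunk 1: stream[0..1]='2' size=0x2=2, data at stream[3..5]='oo' -> body[0..2], body so far='oo'
Chunk 2: stream[7..8]='1' size=0x1=1, data at stream[10..11]='w' -> body[2..3], body so far='oow'
Chunk 3: stream[13..14]='0' size=0 (terminator). Final body='oow' (3 bytes)
Body byte 0 at stream offset 3

Answer: 3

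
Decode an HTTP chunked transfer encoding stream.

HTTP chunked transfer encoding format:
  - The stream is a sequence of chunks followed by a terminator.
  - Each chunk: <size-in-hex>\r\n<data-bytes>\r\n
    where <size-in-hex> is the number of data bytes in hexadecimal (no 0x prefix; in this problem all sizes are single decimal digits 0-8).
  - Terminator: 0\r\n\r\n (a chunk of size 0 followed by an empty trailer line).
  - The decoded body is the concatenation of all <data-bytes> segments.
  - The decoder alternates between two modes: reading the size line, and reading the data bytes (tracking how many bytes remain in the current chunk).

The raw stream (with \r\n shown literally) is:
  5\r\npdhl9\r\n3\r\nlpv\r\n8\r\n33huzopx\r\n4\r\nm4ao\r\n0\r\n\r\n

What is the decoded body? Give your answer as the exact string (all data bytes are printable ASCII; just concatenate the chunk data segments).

Chunk 1: stream[0..1]='5' size=0x5=5, data at stream[3..8]='pdhl9' -> body[0..5], body so far='pdhl9'
Chunk 2: stream[10..11]='3' size=0x3=3, data at stream[13..16]='lpv' -> body[5..8], body so far='pdhl9lpv'
Chunk 3: stream[18..19]='8' size=0x8=8, data at stream[21..29]='33huzopx' -> body[8..16], body so far='pdhl9lpv33huzopx'
Chunk 4: stream[31..32]='4' size=0x4=4, data at stream[34..38]='m4ao' -> body[16..20], body so far='pdhl9lpv33huzopxm4ao'
Chunk 5: stream[40..41]='0' size=0 (terminator). Final body='pdhl9lpv33huzopxm4ao' (20 bytes)

Answer: pdhl9lpv33huzopxm4ao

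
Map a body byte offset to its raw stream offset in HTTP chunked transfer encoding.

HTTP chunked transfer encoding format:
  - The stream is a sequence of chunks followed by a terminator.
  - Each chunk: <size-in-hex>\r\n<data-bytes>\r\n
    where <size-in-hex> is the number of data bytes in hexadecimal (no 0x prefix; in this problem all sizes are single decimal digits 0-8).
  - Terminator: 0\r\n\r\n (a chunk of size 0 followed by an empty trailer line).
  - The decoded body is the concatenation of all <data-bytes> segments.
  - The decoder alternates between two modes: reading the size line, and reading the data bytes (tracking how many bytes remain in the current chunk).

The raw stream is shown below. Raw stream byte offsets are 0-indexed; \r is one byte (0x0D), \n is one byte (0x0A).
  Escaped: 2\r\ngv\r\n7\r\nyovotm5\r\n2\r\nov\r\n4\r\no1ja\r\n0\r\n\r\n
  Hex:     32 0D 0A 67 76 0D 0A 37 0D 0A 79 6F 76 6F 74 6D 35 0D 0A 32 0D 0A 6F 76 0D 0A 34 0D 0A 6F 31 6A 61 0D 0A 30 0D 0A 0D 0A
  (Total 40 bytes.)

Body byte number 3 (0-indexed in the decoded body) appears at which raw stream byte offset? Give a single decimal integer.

Chunk 1: stream[0..1]='2' size=0x2=2, data at stream[3..5]='gv' -> body[0..2], body so far='gv'
Chunk 2: stream[7..8]='7' size=0x7=7, data at stream[10..17]='yovotm5' -> body[2..9], body so far='gvyovotm5'
Chunk 3: stream[19..20]='2' size=0x2=2, data at stream[22..24]='ov' -> body[9..11], body so far='gvyovotm5ov'
Chunk 4: stream[26..27]='4' size=0x4=4, data at stream[29..33]='o1ja' -> body[11..15], body so far='gvyovotm5ovo1ja'
Chunk 5: stream[35..36]='0' size=0 (terminator). Final body='gvyovotm5ovo1ja' (15 bytes)
Body byte 3 at stream offset 11

Answer: 11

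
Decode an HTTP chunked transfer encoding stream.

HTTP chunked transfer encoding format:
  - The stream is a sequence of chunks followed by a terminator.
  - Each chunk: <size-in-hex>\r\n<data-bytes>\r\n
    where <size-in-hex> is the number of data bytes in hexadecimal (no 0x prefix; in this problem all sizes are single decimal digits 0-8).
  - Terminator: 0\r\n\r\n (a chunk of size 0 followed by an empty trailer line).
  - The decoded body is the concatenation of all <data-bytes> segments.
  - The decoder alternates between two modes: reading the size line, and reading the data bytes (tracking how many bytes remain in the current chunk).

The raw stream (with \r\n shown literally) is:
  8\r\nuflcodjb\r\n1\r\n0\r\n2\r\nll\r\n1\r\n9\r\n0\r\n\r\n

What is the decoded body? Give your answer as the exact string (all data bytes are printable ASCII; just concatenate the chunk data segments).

Chunk 1: stream[0..1]='8' size=0x8=8, data at stream[3..11]='uflcodjb' -> body[0..8], body so far='uflcodjb'
Chunk 2: stream[13..14]='1' size=0x1=1, data at stream[16..17]='0' -> body[8..9], body so far='uflcodjb0'
Chunk 3: stream[19..20]='2' size=0x2=2, data at stream[22..24]='ll' -> body[9..11], body so far='uflcodjb0ll'
Chunk 4: stream[26..27]='1' size=0x1=1, data at stream[29..30]='9' -> body[11..12], body so far='uflcodjb0ll9'
Chunk 5: stream[32..33]='0' size=0 (terminator). Final body='uflcodjb0ll9' (12 bytes)

Answer: uflcodjb0ll9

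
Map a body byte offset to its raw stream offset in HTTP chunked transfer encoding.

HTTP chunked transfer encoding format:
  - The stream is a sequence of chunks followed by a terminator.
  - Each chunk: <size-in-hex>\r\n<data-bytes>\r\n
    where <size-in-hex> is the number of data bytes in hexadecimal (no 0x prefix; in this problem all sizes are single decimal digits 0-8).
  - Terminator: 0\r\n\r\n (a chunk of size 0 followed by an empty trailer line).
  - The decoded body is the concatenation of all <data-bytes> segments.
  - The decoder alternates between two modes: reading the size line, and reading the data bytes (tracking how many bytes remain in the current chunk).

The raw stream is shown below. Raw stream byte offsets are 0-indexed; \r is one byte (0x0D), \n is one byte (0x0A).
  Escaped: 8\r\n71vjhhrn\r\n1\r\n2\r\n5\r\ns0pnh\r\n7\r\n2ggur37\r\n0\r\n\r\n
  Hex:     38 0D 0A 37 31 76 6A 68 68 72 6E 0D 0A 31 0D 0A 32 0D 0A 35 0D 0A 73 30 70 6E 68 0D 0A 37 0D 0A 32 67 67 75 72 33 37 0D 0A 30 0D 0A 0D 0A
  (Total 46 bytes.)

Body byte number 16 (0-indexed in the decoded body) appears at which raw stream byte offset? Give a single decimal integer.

Answer: 34

Derivation:
Chunk 1: stream[0..1]='8' size=0x8=8, data at stream[3..11]='71vjhhrn' -> body[0..8], body so far='71vjhhrn'
Chunk 2: stream[13..14]='1' size=0x1=1, data at stream[16..17]='2' -> body[8..9], body so far='71vjhhrn2'
Chunk 3: stream[19..20]='5' size=0x5=5, data at stream[22..27]='s0pnh' -> body[9..14], body so far='71vjhhrn2s0pnh'
Chunk 4: stream[29..30]='7' size=0x7=7, data at stream[32..39]='2ggur37' -> body[14..21], body so far='71vjhhrn2s0pnh2ggur37'
Chunk 5: stream[41..42]='0' size=0 (terminator). Final body='71vjhhrn2s0pnh2ggur37' (21 bytes)
Body byte 16 at stream offset 34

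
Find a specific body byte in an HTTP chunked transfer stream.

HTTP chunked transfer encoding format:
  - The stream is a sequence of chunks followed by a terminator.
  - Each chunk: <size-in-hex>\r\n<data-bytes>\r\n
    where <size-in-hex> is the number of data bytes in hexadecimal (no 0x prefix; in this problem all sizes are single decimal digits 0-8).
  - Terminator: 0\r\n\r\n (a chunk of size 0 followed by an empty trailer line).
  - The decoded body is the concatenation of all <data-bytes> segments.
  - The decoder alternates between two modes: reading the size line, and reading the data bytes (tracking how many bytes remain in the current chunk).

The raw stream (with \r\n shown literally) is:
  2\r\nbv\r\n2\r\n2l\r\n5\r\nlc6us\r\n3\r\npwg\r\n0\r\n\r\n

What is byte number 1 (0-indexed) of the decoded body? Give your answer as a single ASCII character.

Chunk 1: stream[0..1]='2' size=0x2=2, data at stream[3..5]='bv' -> body[0..2], body so far='bv'
Chunk 2: stream[7..8]='2' size=0x2=2, data at stream[10..12]='2l' -> body[2..4], body so far='bv2l'
Chunk 3: stream[14..15]='5' size=0x5=5, data at stream[17..22]='lc6us' -> body[4..9], body so far='bv2llc6us'
Chunk 4: stream[24..25]='3' size=0x3=3, data at stream[27..30]='pwg' -> body[9..12], body so far='bv2llc6uspwg'
Chunk 5: stream[32..33]='0' size=0 (terminator). Final body='bv2llc6uspwg' (12 bytes)
Body byte 1 = 'v'

Answer: v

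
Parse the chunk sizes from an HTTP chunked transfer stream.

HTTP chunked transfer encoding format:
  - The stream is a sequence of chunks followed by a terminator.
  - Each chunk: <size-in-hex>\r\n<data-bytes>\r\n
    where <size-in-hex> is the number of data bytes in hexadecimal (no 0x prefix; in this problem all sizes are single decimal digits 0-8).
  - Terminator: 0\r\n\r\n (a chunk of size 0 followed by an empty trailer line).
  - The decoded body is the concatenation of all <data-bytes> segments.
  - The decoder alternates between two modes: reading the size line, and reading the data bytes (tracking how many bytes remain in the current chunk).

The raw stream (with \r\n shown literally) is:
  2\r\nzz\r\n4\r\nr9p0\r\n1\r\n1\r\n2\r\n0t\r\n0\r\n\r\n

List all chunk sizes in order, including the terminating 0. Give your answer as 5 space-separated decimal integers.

Chunk 1: stream[0..1]='2' size=0x2=2, data at stream[3..5]='zz' -> body[0..2], body so far='zz'
Chunk 2: stream[7..8]='4' size=0x4=4, data at stream[10..14]='r9p0' -> body[2..6], body so far='zzr9p0'
Chunk 3: stream[16..17]='1' size=0x1=1, data at stream[19..20]='1' -> body[6..7], body so far='zzr9p01'
Chunk 4: stream[22..23]='2' size=0x2=2, data at stream[25..27]='0t' -> body[7..9], body so far='zzr9p010t'
Chunk 5: stream[29..30]='0' size=0 (terminator). Final body='zzr9p010t' (9 bytes)

Answer: 2 4 1 2 0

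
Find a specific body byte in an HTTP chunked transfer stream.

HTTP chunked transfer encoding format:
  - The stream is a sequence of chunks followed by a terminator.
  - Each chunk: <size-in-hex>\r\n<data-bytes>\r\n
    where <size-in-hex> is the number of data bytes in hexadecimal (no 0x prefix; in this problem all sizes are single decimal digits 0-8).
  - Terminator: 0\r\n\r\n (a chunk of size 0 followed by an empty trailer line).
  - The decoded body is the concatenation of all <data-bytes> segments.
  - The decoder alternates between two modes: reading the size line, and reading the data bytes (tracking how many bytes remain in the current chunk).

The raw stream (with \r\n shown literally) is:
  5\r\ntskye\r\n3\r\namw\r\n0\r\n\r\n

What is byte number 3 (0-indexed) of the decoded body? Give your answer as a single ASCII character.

Chunk 1: stream[0..1]='5' size=0x5=5, data at stream[3..8]='tskye' -> body[0..5], body so far='tskye'
Chunk 2: stream[10..11]='3' size=0x3=3, data at stream[13..16]='amw' -> body[5..8], body so far='tskyeamw'
Chunk 3: stream[18..19]='0' size=0 (terminator). Final body='tskyeamw' (8 bytes)
Body byte 3 = 'y'

Answer: y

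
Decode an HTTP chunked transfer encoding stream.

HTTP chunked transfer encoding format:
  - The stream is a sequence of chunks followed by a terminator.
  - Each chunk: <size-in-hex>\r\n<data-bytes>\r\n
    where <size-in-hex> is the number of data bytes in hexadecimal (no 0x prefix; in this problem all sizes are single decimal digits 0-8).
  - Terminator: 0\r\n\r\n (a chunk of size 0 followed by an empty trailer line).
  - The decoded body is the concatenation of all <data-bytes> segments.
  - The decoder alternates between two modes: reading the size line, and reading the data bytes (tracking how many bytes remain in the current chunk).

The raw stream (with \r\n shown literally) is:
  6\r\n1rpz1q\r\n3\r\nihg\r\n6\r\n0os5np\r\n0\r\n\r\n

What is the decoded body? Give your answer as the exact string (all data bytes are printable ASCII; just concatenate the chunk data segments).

Chunk 1: stream[0..1]='6' size=0x6=6, data at stream[3..9]='1rpz1q' -> body[0..6], body so far='1rpz1q'
Chunk 2: stream[11..12]='3' size=0x3=3, data at stream[14..17]='ihg' -> body[6..9], body so far='1rpz1qihg'
Chunk 3: stream[19..20]='6' size=0x6=6, data at stream[22..28]='0os5np' -> body[9..15], body so far='1rpz1qihg0os5np'
Chunk 4: stream[30..31]='0' size=0 (terminator). Final body='1rpz1qihg0os5np' (15 bytes)

Answer: 1rpz1qihg0os5np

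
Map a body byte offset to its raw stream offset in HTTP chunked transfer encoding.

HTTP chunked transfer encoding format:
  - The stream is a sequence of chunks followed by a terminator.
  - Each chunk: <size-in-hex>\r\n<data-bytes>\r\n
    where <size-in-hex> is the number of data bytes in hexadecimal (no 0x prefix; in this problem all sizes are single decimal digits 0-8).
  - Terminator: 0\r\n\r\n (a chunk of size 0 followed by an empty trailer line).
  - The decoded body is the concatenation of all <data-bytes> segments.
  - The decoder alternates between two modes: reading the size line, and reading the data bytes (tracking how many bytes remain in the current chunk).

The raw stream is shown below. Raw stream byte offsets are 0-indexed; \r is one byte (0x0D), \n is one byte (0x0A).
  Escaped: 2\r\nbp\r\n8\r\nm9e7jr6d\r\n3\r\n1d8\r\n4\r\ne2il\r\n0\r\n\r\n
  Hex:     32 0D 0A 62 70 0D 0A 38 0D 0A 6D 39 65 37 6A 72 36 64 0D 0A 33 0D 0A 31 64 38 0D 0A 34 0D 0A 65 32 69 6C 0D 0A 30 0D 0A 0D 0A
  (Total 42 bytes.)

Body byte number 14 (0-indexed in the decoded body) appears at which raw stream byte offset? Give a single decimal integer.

Chunk 1: stream[0..1]='2' size=0x2=2, data at stream[3..5]='bp' -> body[0..2], body so far='bp'
Chunk 2: stream[7..8]='8' size=0x8=8, data at stream[10..18]='m9e7jr6d' -> body[2..10], body so far='bpm9e7jr6d'
Chunk 3: stream[20..21]='3' size=0x3=3, data at stream[23..26]='1d8' -> body[10..13], body so far='bpm9e7jr6d1d8'
Chunk 4: stream[28..29]='4' size=0x4=4, data at stream[31..35]='e2il' -> body[13..17], body so far='bpm9e7jr6d1d8e2il'
Chunk 5: stream[37..38]='0' size=0 (terminator). Final body='bpm9e7jr6d1d8e2il' (17 bytes)
Body byte 14 at stream offset 32

Answer: 32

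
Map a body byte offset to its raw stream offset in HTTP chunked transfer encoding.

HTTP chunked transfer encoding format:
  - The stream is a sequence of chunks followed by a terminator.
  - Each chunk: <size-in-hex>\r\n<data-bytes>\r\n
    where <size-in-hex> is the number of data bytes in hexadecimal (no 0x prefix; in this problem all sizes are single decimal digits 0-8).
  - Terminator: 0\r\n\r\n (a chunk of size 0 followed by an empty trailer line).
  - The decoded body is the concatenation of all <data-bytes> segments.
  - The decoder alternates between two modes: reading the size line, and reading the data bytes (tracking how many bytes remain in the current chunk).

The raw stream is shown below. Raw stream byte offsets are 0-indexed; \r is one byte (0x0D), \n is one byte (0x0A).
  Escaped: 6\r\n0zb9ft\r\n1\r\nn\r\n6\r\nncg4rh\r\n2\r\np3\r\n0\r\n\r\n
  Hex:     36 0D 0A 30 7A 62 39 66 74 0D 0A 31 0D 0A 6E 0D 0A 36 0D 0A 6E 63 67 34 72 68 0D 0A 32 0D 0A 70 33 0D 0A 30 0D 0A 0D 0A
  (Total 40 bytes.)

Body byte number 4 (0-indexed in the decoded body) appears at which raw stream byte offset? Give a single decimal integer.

Answer: 7

Derivation:
Chunk 1: stream[0..1]='6' size=0x6=6, data at stream[3..9]='0zb9ft' -> body[0..6], body so far='0zb9ft'
Chunk 2: stream[11..12]='1' size=0x1=1, data at stream[14..15]='n' -> body[6..7], body so far='0zb9ftn'
Chunk 3: stream[17..18]='6' size=0x6=6, data at stream[20..26]='ncg4rh' -> body[7..13], body so far='0zb9ftnncg4rh'
Chunk 4: stream[28..29]='2' size=0x2=2, data at stream[31..33]='p3' -> body[13..15], body so far='0zb9ftnncg4rhp3'
Chunk 5: stream[35..36]='0' size=0 (terminator). Final body='0zb9ftnncg4rhp3' (15 bytes)
Body byte 4 at stream offset 7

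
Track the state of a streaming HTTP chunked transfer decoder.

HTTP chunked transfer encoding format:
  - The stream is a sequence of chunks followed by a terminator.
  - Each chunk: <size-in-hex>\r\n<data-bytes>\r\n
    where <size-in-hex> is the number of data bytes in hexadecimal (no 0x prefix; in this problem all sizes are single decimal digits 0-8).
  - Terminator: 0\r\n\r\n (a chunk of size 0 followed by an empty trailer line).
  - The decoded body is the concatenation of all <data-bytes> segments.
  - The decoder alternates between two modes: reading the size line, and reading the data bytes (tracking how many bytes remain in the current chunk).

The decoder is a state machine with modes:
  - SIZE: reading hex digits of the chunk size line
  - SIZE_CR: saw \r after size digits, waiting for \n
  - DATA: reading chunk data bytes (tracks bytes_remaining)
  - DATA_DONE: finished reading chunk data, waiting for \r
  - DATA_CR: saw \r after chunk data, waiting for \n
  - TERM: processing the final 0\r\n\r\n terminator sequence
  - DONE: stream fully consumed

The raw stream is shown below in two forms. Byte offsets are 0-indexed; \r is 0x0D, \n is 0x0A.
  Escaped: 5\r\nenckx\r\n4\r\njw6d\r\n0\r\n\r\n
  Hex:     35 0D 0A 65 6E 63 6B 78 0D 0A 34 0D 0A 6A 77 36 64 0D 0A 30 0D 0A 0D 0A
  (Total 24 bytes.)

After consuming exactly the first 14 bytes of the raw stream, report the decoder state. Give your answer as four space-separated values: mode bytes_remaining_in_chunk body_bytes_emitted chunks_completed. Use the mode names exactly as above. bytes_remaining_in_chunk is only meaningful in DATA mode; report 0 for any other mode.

Answer: DATA 3 6 1

Derivation:
Byte 0 = '5': mode=SIZE remaining=0 emitted=0 chunks_done=0
Byte 1 = 0x0D: mode=SIZE_CR remaining=0 emitted=0 chunks_done=0
Byte 2 = 0x0A: mode=DATA remaining=5 emitted=0 chunks_done=0
Byte 3 = 'e': mode=DATA remaining=4 emitted=1 chunks_done=0
Byte 4 = 'n': mode=DATA remaining=3 emitted=2 chunks_done=0
Byte 5 = 'c': mode=DATA remaining=2 emitted=3 chunks_done=0
Byte 6 = 'k': mode=DATA remaining=1 emitted=4 chunks_done=0
Byte 7 = 'x': mode=DATA_DONE remaining=0 emitted=5 chunks_done=0
Byte 8 = 0x0D: mode=DATA_CR remaining=0 emitted=5 chunks_done=0
Byte 9 = 0x0A: mode=SIZE remaining=0 emitted=5 chunks_done=1
Byte 10 = '4': mode=SIZE remaining=0 emitted=5 chunks_done=1
Byte 11 = 0x0D: mode=SIZE_CR remaining=0 emitted=5 chunks_done=1
Byte 12 = 0x0A: mode=DATA remaining=4 emitted=5 chunks_done=1
Byte 13 = 'j': mode=DATA remaining=3 emitted=6 chunks_done=1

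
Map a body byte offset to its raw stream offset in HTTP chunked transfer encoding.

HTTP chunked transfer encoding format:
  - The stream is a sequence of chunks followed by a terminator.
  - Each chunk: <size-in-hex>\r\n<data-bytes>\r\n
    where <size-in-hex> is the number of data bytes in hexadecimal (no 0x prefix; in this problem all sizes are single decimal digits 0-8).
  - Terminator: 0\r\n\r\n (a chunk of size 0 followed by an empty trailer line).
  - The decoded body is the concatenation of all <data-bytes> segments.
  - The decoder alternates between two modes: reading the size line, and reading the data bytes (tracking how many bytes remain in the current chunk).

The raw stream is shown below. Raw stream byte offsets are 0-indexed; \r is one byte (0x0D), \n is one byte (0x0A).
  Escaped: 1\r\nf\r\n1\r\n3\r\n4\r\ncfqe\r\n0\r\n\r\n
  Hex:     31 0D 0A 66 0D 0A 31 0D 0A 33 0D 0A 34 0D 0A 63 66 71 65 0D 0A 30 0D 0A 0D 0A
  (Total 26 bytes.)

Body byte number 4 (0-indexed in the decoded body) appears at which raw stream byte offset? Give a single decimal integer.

Answer: 17

Derivation:
Chunk 1: stream[0..1]='1' size=0x1=1, data at stream[3..4]='f' -> body[0..1], body so far='f'
Chunk 2: stream[6..7]='1' size=0x1=1, data at stream[9..10]='3' -> body[1..2], body so far='f3'
Chunk 3: stream[12..13]='4' size=0x4=4, data at stream[15..19]='cfqe' -> body[2..6], body so far='f3cfqe'
Chunk 4: stream[21..22]='0' size=0 (terminator). Final body='f3cfqe' (6 bytes)
Body byte 4 at stream offset 17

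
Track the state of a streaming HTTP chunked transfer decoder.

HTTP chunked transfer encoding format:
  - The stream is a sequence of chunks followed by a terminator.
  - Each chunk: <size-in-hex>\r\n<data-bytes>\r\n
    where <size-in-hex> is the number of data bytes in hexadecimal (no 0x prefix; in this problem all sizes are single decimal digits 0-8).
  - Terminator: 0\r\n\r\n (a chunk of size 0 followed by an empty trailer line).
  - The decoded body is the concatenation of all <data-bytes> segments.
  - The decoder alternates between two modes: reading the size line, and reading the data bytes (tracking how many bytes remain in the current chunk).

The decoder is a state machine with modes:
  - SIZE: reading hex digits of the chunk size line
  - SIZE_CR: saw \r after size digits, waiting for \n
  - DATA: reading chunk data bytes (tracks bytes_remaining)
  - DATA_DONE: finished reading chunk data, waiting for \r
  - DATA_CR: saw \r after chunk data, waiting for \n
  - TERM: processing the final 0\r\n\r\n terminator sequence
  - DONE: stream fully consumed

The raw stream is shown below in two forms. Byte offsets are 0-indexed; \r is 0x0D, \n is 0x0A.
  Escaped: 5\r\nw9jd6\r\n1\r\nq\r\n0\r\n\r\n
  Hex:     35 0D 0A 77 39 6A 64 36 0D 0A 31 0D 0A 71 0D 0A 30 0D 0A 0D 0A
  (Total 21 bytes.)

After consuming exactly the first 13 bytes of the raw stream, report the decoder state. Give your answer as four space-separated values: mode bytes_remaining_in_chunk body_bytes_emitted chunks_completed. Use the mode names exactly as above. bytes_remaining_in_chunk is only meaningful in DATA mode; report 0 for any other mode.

Answer: DATA 1 5 1

Derivation:
Byte 0 = '5': mode=SIZE remaining=0 emitted=0 chunks_done=0
Byte 1 = 0x0D: mode=SIZE_CR remaining=0 emitted=0 chunks_done=0
Byte 2 = 0x0A: mode=DATA remaining=5 emitted=0 chunks_done=0
Byte 3 = 'w': mode=DATA remaining=4 emitted=1 chunks_done=0
Byte 4 = '9': mode=DATA remaining=3 emitted=2 chunks_done=0
Byte 5 = 'j': mode=DATA remaining=2 emitted=3 chunks_done=0
Byte 6 = 'd': mode=DATA remaining=1 emitted=4 chunks_done=0
Byte 7 = '6': mode=DATA_DONE remaining=0 emitted=5 chunks_done=0
Byte 8 = 0x0D: mode=DATA_CR remaining=0 emitted=5 chunks_done=0
Byte 9 = 0x0A: mode=SIZE remaining=0 emitted=5 chunks_done=1
Byte 10 = '1': mode=SIZE remaining=0 emitted=5 chunks_done=1
Byte 11 = 0x0D: mode=SIZE_CR remaining=0 emitted=5 chunks_done=1
Byte 12 = 0x0A: mode=DATA remaining=1 emitted=5 chunks_done=1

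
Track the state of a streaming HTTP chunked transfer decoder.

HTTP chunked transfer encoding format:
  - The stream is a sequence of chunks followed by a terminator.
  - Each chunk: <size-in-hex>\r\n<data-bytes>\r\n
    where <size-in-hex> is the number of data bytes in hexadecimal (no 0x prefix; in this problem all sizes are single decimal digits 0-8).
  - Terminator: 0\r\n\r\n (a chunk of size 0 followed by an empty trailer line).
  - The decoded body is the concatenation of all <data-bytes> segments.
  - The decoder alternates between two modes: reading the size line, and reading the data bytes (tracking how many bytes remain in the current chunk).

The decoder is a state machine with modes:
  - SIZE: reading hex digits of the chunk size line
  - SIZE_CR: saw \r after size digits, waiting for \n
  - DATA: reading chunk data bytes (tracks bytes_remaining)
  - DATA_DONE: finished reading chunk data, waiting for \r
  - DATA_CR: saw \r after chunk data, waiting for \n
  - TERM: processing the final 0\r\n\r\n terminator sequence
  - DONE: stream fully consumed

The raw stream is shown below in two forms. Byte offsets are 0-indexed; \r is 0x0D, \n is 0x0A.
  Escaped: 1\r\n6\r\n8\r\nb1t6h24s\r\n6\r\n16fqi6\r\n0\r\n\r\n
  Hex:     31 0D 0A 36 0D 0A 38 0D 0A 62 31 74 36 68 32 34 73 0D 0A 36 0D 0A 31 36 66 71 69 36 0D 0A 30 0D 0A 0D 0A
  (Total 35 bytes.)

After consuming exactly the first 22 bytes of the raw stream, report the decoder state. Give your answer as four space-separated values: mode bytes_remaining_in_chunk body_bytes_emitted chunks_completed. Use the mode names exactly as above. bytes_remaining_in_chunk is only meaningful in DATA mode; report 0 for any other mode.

Answer: DATA 6 9 2

Derivation:
Byte 0 = '1': mode=SIZE remaining=0 emitted=0 chunks_done=0
Byte 1 = 0x0D: mode=SIZE_CR remaining=0 emitted=0 chunks_done=0
Byte 2 = 0x0A: mode=DATA remaining=1 emitted=0 chunks_done=0
Byte 3 = '6': mode=DATA_DONE remaining=0 emitted=1 chunks_done=0
Byte 4 = 0x0D: mode=DATA_CR remaining=0 emitted=1 chunks_done=0
Byte 5 = 0x0A: mode=SIZE remaining=0 emitted=1 chunks_done=1
Byte 6 = '8': mode=SIZE remaining=0 emitted=1 chunks_done=1
Byte 7 = 0x0D: mode=SIZE_CR remaining=0 emitted=1 chunks_done=1
Byte 8 = 0x0A: mode=DATA remaining=8 emitted=1 chunks_done=1
Byte 9 = 'b': mode=DATA remaining=7 emitted=2 chunks_done=1
Byte 10 = '1': mode=DATA remaining=6 emitted=3 chunks_done=1
Byte 11 = 't': mode=DATA remaining=5 emitted=4 chunks_done=1
Byte 12 = '6': mode=DATA remaining=4 emitted=5 chunks_done=1
Byte 13 = 'h': mode=DATA remaining=3 emitted=6 chunks_done=1
Byte 14 = '2': mode=DATA remaining=2 emitted=7 chunks_done=1
Byte 15 = '4': mode=DATA remaining=1 emitted=8 chunks_done=1
Byte 16 = 's': mode=DATA_DONE remaining=0 emitted=9 chunks_done=1
Byte 17 = 0x0D: mode=DATA_CR remaining=0 emitted=9 chunks_done=1
Byte 18 = 0x0A: mode=SIZE remaining=0 emitted=9 chunks_done=2
Byte 19 = '6': mode=SIZE remaining=0 emitted=9 chunks_done=2
Byte 20 = 0x0D: mode=SIZE_CR remaining=0 emitted=9 chunks_done=2
Byte 21 = 0x0A: mode=DATA remaining=6 emitted=9 chunks_done=2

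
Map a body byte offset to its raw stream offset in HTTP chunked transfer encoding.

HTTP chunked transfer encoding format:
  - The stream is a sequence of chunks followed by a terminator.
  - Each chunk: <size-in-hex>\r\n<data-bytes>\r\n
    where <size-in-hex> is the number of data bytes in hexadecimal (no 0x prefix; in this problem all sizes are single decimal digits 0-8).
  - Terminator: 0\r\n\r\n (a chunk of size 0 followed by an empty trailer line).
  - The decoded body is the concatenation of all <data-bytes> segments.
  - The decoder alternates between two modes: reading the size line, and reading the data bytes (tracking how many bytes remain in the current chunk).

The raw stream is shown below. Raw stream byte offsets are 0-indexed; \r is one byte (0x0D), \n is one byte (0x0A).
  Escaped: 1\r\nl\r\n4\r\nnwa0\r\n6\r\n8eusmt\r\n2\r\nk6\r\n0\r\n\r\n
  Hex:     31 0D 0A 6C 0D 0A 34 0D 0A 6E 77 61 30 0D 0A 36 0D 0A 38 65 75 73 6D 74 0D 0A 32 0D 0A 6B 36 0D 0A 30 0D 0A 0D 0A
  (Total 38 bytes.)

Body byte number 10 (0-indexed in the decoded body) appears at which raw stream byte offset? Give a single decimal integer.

Chunk 1: stream[0..1]='1' size=0x1=1, data at stream[3..4]='l' -> body[0..1], body so far='l'
Chunk 2: stream[6..7]='4' size=0x4=4, data at stream[9..13]='nwa0' -> body[1..5], body so far='lnwa0'
Chunk 3: stream[15..16]='6' size=0x6=6, data at stream[18..24]='8eusmt' -> body[5..11], body so far='lnwa08eusmt'
Chunk 4: stream[26..27]='2' size=0x2=2, data at stream[29..31]='k6' -> body[11..13], body so far='lnwa08eusmtk6'
Chunk 5: stream[33..34]='0' size=0 (terminator). Final body='lnwa08eusmtk6' (13 bytes)
Body byte 10 at stream offset 23

Answer: 23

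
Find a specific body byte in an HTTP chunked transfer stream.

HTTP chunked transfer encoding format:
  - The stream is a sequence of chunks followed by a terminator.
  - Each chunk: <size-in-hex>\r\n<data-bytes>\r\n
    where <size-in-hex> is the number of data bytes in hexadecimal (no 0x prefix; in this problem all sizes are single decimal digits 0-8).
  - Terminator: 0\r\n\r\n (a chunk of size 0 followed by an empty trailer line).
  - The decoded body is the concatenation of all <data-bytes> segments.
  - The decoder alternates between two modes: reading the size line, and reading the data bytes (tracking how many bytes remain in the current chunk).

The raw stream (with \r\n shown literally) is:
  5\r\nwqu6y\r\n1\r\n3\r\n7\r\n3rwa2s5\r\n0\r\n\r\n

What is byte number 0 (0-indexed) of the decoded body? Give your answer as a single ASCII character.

Chunk 1: stream[0..1]='5' size=0x5=5, data at stream[3..8]='wqu6y' -> body[0..5], body so far='wqu6y'
Chunk 2: stream[10..11]='1' size=0x1=1, data at stream[13..14]='3' -> body[5..6], body so far='wqu6y3'
Chunk 3: stream[16..17]='7' size=0x7=7, data at stream[19..26]='3rwa2s5' -> body[6..13], body so far='wqu6y33rwa2s5'
Chunk 4: stream[28..29]='0' size=0 (terminator). Final body='wqu6y33rwa2s5' (13 bytes)
Body byte 0 = 'w'

Answer: w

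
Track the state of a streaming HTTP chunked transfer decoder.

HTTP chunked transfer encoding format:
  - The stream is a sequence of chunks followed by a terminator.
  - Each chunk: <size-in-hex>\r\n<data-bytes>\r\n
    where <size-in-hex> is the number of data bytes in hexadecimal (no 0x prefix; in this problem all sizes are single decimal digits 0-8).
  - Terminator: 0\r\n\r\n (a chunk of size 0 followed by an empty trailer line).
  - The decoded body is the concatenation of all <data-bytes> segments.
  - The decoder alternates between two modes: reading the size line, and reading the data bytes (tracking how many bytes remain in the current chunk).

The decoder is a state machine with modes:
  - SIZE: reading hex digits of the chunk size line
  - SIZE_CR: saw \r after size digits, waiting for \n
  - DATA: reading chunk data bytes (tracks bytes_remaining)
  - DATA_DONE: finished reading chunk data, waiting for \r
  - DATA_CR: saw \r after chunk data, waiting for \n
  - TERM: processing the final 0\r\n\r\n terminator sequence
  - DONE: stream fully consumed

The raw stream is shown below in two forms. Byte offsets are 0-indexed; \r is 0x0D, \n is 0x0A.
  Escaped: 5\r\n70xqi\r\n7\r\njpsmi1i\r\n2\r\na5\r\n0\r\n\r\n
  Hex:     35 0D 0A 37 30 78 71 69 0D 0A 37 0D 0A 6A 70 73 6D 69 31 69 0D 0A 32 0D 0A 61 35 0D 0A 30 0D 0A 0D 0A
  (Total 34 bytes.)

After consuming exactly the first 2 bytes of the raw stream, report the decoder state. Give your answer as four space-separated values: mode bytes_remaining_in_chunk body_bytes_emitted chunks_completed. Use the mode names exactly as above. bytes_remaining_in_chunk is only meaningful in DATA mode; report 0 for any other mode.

Answer: SIZE_CR 0 0 0

Derivation:
Byte 0 = '5': mode=SIZE remaining=0 emitted=0 chunks_done=0
Byte 1 = 0x0D: mode=SIZE_CR remaining=0 emitted=0 chunks_done=0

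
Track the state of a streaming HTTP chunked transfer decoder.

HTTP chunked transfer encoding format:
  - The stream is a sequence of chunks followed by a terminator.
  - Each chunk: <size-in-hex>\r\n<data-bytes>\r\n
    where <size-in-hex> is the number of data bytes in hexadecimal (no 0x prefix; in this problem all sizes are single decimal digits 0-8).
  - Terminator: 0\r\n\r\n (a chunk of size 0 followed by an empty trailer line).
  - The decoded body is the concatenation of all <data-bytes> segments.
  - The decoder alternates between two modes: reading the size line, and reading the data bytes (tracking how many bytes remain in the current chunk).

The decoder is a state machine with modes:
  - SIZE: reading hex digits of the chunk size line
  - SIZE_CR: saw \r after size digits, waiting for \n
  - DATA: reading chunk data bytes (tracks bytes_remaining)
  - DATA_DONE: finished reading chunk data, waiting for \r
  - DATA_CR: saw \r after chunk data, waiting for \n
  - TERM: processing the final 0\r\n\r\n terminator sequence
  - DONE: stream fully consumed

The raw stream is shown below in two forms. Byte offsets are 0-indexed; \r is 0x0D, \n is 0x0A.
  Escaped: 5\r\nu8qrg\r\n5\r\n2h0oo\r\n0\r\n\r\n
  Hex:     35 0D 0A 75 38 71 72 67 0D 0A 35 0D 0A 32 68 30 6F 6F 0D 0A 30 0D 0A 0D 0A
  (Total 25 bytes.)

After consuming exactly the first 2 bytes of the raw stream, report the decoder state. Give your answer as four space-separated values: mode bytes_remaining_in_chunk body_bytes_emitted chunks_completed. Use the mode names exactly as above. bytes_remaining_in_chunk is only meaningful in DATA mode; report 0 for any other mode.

Answer: SIZE_CR 0 0 0

Derivation:
Byte 0 = '5': mode=SIZE remaining=0 emitted=0 chunks_done=0
Byte 1 = 0x0D: mode=SIZE_CR remaining=0 emitted=0 chunks_done=0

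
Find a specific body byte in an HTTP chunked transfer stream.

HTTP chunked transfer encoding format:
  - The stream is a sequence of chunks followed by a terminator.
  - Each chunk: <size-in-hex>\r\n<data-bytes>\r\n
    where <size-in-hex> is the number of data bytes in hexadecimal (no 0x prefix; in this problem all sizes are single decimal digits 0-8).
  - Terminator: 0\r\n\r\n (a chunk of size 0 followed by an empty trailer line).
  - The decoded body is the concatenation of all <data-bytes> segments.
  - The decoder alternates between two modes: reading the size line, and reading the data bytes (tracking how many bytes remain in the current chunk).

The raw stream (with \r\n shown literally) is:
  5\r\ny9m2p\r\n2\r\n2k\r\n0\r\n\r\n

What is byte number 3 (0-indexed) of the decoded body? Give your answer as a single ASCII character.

Chunk 1: stream[0..1]='5' size=0x5=5, data at stream[3..8]='y9m2p' -> body[0..5], body so far='y9m2p'
Chunk 2: stream[10..11]='2' size=0x2=2, data at stream[13..15]='2k' -> body[5..7], body so far='y9m2p2k'
Chunk 3: stream[17..18]='0' size=0 (terminator). Final body='y9m2p2k' (7 bytes)
Body byte 3 = '2'

Answer: 2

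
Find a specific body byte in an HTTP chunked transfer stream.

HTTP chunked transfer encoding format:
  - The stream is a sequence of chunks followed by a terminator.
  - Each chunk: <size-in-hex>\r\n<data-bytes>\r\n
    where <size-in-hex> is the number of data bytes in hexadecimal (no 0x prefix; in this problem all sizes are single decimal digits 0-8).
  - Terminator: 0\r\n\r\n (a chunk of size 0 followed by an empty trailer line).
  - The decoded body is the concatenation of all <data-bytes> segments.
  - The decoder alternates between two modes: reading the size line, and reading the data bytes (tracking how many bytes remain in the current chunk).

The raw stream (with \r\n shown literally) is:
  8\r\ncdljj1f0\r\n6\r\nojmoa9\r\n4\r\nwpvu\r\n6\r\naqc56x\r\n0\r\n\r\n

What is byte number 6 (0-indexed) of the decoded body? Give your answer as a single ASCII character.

Chunk 1: stream[0..1]='8' size=0x8=8, data at stream[3..11]='cdljj1f0' -> body[0..8], body so far='cdljj1f0'
Chunk 2: stream[13..14]='6' size=0x6=6, data at stream[16..22]='ojmoa9' -> body[8..14], body so far='cdljj1f0ojmoa9'
Chunk 3: stream[24..25]='4' size=0x4=4, data at stream[27..31]='wpvu' -> body[14..18], body so far='cdljj1f0ojmoa9wpvu'
Chunk 4: stream[33..34]='6' size=0x6=6, data at stream[36..42]='aqc56x' -> body[18..24], body so far='cdljj1f0ojmoa9wpvuaqc56x'
Chunk 5: stream[44..45]='0' size=0 (terminator). Final body='cdljj1f0ojmoa9wpvuaqc56x' (24 bytes)
Body byte 6 = 'f'

Answer: f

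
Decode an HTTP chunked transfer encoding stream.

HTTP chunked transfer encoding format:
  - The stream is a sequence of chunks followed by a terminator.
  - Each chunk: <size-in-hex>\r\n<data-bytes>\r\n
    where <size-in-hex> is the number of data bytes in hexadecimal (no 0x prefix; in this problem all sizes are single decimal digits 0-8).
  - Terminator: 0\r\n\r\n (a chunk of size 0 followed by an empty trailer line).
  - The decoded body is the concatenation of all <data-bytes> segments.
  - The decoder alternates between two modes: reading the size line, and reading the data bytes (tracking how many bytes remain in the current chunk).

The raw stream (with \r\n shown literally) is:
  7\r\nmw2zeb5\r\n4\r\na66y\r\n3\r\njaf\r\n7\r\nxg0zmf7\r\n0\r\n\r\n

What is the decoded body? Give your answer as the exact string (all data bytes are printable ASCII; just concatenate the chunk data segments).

Answer: mw2zeb5a66yjafxg0zmf7

Derivation:
Chunk 1: stream[0..1]='7' size=0x7=7, data at stream[3..10]='mw2zeb5' -> body[0..7], body so far='mw2zeb5'
Chunk 2: stream[12..13]='4' size=0x4=4, data at stream[15..19]='a66y' -> body[7..11], body so far='mw2zeb5a66y'
Chunk 3: stream[21..22]='3' size=0x3=3, data at stream[24..27]='jaf' -> body[11..14], body so far='mw2zeb5a66yjaf'
Chunk 4: stream[29..30]='7' size=0x7=7, data at stream[32..39]='xg0zmf7' -> body[14..21], body so far='mw2zeb5a66yjafxg0zmf7'
Chunk 5: stream[41..42]='0' size=0 (terminator). Final body='mw2zeb5a66yjafxg0zmf7' (21 bytes)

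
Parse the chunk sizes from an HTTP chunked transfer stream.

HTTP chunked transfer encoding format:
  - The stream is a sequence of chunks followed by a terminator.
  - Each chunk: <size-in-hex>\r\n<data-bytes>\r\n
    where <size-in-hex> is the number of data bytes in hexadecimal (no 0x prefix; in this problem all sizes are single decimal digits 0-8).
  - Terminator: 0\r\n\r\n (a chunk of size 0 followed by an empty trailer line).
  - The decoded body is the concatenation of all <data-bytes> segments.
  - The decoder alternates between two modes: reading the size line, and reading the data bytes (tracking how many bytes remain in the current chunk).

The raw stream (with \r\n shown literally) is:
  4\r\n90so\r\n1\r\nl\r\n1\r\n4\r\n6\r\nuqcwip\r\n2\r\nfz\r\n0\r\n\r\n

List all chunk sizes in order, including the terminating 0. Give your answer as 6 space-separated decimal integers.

Answer: 4 1 1 6 2 0

Derivation:
Chunk 1: stream[0..1]='4' size=0x4=4, data at stream[3..7]='90so' -> body[0..4], body so far='90so'
Chunk 2: stream[9..10]='1' size=0x1=1, data at stream[12..13]='l' -> body[4..5], body so far='90sol'
Chunk 3: stream[15..16]='1' size=0x1=1, data at stream[18..19]='4' -> body[5..6], body so far='90sol4'
Chunk 4: stream[21..22]='6' size=0x6=6, data at stream[24..30]='uqcwip' -> body[6..12], body so far='90sol4uqcwip'
Chunk 5: stream[32..33]='2' size=0x2=2, data at stream[35..37]='fz' -> body[12..14], body so far='90sol4uqcwipfz'
Chunk 6: stream[39..40]='0' size=0 (terminator). Final body='90sol4uqcwipfz' (14 bytes)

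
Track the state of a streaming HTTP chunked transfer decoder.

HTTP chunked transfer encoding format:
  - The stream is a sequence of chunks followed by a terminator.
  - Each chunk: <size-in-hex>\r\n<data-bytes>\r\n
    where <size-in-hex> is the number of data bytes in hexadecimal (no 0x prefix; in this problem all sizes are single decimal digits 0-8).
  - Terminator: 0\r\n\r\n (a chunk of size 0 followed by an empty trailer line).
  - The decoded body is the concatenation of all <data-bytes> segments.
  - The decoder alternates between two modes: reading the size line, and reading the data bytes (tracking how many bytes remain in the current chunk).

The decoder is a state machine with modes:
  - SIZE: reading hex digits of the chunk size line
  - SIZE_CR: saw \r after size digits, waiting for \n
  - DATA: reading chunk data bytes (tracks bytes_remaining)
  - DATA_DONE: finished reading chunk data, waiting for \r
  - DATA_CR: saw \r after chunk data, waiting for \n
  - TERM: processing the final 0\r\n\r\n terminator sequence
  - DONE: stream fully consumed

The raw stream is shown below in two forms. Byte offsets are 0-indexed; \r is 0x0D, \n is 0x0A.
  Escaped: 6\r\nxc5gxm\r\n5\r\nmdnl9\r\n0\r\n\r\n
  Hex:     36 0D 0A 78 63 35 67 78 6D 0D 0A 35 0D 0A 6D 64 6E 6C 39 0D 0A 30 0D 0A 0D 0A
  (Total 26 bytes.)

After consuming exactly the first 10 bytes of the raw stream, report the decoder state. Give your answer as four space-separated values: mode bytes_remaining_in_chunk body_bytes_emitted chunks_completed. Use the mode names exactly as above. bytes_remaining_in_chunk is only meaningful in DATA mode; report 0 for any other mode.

Answer: DATA_CR 0 6 0

Derivation:
Byte 0 = '6': mode=SIZE remaining=0 emitted=0 chunks_done=0
Byte 1 = 0x0D: mode=SIZE_CR remaining=0 emitted=0 chunks_done=0
Byte 2 = 0x0A: mode=DATA remaining=6 emitted=0 chunks_done=0
Byte 3 = 'x': mode=DATA remaining=5 emitted=1 chunks_done=0
Byte 4 = 'c': mode=DATA remaining=4 emitted=2 chunks_done=0
Byte 5 = '5': mode=DATA remaining=3 emitted=3 chunks_done=0
Byte 6 = 'g': mode=DATA remaining=2 emitted=4 chunks_done=0
Byte 7 = 'x': mode=DATA remaining=1 emitted=5 chunks_done=0
Byte 8 = 'm': mode=DATA_DONE remaining=0 emitted=6 chunks_done=0
Byte 9 = 0x0D: mode=DATA_CR remaining=0 emitted=6 chunks_done=0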